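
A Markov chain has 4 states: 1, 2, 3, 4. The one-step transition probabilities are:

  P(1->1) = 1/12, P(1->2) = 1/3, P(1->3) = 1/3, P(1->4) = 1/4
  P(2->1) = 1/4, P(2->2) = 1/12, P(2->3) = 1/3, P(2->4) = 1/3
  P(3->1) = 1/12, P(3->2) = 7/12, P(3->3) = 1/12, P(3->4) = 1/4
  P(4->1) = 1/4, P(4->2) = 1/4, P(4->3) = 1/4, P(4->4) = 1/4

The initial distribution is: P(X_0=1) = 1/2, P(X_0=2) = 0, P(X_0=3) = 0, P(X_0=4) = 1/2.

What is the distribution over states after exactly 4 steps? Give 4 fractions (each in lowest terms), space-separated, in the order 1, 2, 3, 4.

Answer: 923/5184 691/2304 107/432 5689/20736

Derivation:
Propagating the distribution step by step (d_{t+1} = d_t * P):
d_0 = (1=1/2, 2=0, 3=0, 4=1/2)
  d_1[1] = 1/2*1/12 + 0*1/4 + 0*1/12 + 1/2*1/4 = 1/6
  d_1[2] = 1/2*1/3 + 0*1/12 + 0*7/12 + 1/2*1/4 = 7/24
  d_1[3] = 1/2*1/3 + 0*1/3 + 0*1/12 + 1/2*1/4 = 7/24
  d_1[4] = 1/2*1/4 + 0*1/3 + 0*1/4 + 1/2*1/4 = 1/4
d_1 = (1=1/6, 2=7/24, 3=7/24, 4=1/4)
  d_2[1] = 1/6*1/12 + 7/24*1/4 + 7/24*1/12 + 1/4*1/4 = 25/144
  d_2[2] = 1/6*1/3 + 7/24*1/12 + 7/24*7/12 + 1/4*1/4 = 5/16
  d_2[3] = 1/6*1/3 + 7/24*1/3 + 7/24*1/12 + 1/4*1/4 = 23/96
  d_2[4] = 1/6*1/4 + 7/24*1/3 + 7/24*1/4 + 1/4*1/4 = 79/288
d_2 = (1=25/144, 2=5/16, 3=23/96, 4=79/288)
  d_3[1] = 25/144*1/12 + 5/16*1/4 + 23/96*1/12 + 79/288*1/4 = 313/1728
  d_3[2] = 25/144*1/3 + 5/16*1/12 + 23/96*7/12 + 79/288*1/4 = 505/1728
  d_3[3] = 25/144*1/3 + 5/16*1/3 + 23/96*1/12 + 79/288*1/4 = 433/1728
  d_3[4] = 25/144*1/4 + 5/16*1/3 + 23/96*1/4 + 79/288*1/4 = 53/192
d_3 = (1=313/1728, 2=505/1728, 3=433/1728, 4=53/192)
  d_4[1] = 313/1728*1/12 + 505/1728*1/4 + 433/1728*1/12 + 53/192*1/4 = 923/5184
  d_4[2] = 313/1728*1/3 + 505/1728*1/12 + 433/1728*7/12 + 53/192*1/4 = 691/2304
  d_4[3] = 313/1728*1/3 + 505/1728*1/3 + 433/1728*1/12 + 53/192*1/4 = 107/432
  d_4[4] = 313/1728*1/4 + 505/1728*1/3 + 433/1728*1/4 + 53/192*1/4 = 5689/20736
d_4 = (1=923/5184, 2=691/2304, 3=107/432, 4=5689/20736)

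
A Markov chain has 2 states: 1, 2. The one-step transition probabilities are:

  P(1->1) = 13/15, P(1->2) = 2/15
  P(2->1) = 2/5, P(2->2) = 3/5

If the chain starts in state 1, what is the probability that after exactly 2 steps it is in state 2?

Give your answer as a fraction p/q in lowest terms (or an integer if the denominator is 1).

Computing P^2 by repeated multiplication:
P^1 =
  1: [13/15, 2/15]
  2: [2/5, 3/5]
P^2 =
  1: [181/225, 44/225]
  2: [44/75, 31/75]

(P^2)[1 -> 2] = 44/225

Answer: 44/225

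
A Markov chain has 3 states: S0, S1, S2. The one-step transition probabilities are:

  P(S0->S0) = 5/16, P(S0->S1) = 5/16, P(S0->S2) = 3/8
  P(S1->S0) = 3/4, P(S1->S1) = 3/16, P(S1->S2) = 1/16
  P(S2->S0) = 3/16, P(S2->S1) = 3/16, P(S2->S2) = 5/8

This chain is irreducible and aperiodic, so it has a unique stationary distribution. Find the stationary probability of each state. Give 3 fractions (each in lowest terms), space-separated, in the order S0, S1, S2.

Answer: 75/206 24/103 83/206

Derivation:
The stationary distribution satisfies pi = pi * P, i.e.:
  pi_S0 = 5/16*pi_S0 + 3/4*pi_S1 + 3/16*pi_S2
  pi_S1 = 5/16*pi_S0 + 3/16*pi_S1 + 3/16*pi_S2
  pi_S2 = 3/8*pi_S0 + 1/16*pi_S1 + 5/8*pi_S2
with normalization: pi_S0 + pi_S1 + pi_S2 = 1.

Using the first 2 balance equations plus normalization, the linear system A*pi = b is:
  [-11/16, 3/4, 3/16] . pi = 0
  [5/16, -13/16, 3/16] . pi = 0
  [1, 1, 1] . pi = 1

Solving yields:
  pi_S0 = 75/206
  pi_S1 = 24/103
  pi_S2 = 83/206

Verification (pi * P):
  75/206*5/16 + 24/103*3/4 + 83/206*3/16 = 75/206 = pi_S0  (ok)
  75/206*5/16 + 24/103*3/16 + 83/206*3/16 = 24/103 = pi_S1  (ok)
  75/206*3/8 + 24/103*1/16 + 83/206*5/8 = 83/206 = pi_S2  (ok)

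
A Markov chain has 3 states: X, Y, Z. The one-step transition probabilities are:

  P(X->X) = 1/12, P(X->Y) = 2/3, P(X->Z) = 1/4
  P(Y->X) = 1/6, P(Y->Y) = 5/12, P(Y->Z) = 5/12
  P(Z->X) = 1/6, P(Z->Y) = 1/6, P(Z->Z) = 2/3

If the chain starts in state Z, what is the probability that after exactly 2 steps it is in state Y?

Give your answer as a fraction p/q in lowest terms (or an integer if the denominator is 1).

Computing P^2 by repeated multiplication:
P^1 =
  X: [1/12, 2/3, 1/4]
  Y: [1/6, 5/12, 5/12]
  Z: [1/6, 1/6, 2/3]
P^2 =
  X: [23/144, 3/8, 67/144]
  Y: [11/72, 17/48, 71/144]
  Z: [11/72, 7/24, 5/9]

(P^2)[Z -> Y] = 7/24

Answer: 7/24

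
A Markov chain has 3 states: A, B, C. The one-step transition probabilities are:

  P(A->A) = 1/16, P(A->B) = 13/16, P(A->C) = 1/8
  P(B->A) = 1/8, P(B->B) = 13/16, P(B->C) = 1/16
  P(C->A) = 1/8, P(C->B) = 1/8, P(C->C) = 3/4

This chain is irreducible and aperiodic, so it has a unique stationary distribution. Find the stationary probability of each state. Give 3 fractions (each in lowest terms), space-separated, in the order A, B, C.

Answer: 2/17 56/85 19/85

Derivation:
The stationary distribution satisfies pi = pi * P, i.e.:
  pi_A = 1/16*pi_A + 1/8*pi_B + 1/8*pi_C
  pi_B = 13/16*pi_A + 13/16*pi_B + 1/8*pi_C
  pi_C = 1/8*pi_A + 1/16*pi_B + 3/4*pi_C
with normalization: pi_A + pi_B + pi_C = 1.

Using the first 2 balance equations plus normalization, the linear system A*pi = b is:
  [-15/16, 1/8, 1/8] . pi = 0
  [13/16, -3/16, 1/8] . pi = 0
  [1, 1, 1] . pi = 1

Solving yields:
  pi_A = 2/17
  pi_B = 56/85
  pi_C = 19/85

Verification (pi * P):
  2/17*1/16 + 56/85*1/8 + 19/85*1/8 = 2/17 = pi_A  (ok)
  2/17*13/16 + 56/85*13/16 + 19/85*1/8 = 56/85 = pi_B  (ok)
  2/17*1/8 + 56/85*1/16 + 19/85*3/4 = 19/85 = pi_C  (ok)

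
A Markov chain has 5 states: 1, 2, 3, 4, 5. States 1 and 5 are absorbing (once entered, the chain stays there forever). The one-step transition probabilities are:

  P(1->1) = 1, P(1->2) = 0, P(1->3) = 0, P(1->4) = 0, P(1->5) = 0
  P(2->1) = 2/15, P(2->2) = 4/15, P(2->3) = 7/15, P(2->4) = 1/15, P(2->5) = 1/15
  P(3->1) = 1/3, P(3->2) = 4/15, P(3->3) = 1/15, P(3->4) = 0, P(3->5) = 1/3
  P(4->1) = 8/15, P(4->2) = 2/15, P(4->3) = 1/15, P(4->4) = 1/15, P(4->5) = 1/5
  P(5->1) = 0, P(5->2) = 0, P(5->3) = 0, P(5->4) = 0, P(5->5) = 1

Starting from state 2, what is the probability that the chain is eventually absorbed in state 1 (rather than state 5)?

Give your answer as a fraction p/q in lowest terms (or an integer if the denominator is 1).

Answer: 999/1732

Derivation:
Let a_i = P(absorbed in 1 | start in state i).
Boundary conditions: a_1 = 1, a_5 = 0.
For each transient state i, a_i = sum_j P(i->j) * a_j:
  a_2 = 2/15*a_1 + 4/15*a_2 + 7/15*a_3 + 1/15*a_4 + 1/15*a_5
  a_3 = 1/3*a_1 + 4/15*a_2 + 1/15*a_3 + 0*a_4 + 1/3*a_5
  a_4 = 8/15*a_1 + 2/15*a_2 + 1/15*a_3 + 1/15*a_4 + 1/5*a_5

Substituting a_1 = 1 and a_5 = 0, rearrange to (I - Q) a = r where r[i] = P(i -> 1):
  [11/15, -7/15, -1/15] . (a_2, a_3, a_4) = 2/15
  [-4/15, 14/15, 0] . (a_2, a_3, a_4) = 1/3
  [-2/15, -1/15, 14/15] . (a_2, a_3, a_4) = 8/15

Solving yields:
  a_2 = 999/1732
  a_3 = 226/433
  a_4 = 1197/1732

Starting state is 2, so the absorption probability is a_2 = 999/1732.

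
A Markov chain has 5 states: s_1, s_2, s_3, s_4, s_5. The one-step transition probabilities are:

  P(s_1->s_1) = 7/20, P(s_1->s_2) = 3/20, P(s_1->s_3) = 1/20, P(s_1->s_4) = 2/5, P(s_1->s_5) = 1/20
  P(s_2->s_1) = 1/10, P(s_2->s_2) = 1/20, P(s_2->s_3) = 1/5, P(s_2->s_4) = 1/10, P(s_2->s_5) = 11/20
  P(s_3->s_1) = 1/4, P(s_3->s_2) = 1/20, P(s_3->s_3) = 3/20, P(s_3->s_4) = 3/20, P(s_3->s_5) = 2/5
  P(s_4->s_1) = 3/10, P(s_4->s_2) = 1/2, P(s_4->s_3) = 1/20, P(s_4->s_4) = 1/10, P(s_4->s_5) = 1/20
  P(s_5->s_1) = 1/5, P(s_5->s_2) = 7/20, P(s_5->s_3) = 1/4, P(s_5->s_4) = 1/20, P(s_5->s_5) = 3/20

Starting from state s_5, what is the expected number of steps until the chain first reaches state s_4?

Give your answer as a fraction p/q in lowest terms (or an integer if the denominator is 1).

Answer: 63960/9947

Derivation:
Let h_i = expected steps to first reach s_4 from state i.
Boundary: h_s_4 = 0.
First-step equations for the other states:
  h_s_1 = 1 + 7/20*h_s_1 + 3/20*h_s_2 + 1/20*h_s_3 + 2/5*h_s_4 + 1/20*h_s_5
  h_s_2 = 1 + 1/10*h_s_1 + 1/20*h_s_2 + 1/5*h_s_3 + 1/10*h_s_4 + 11/20*h_s_5
  h_s_3 = 1 + 1/4*h_s_1 + 1/20*h_s_2 + 3/20*h_s_3 + 3/20*h_s_4 + 2/5*h_s_5
  h_s_5 = 1 + 1/5*h_s_1 + 7/20*h_s_2 + 1/4*h_s_3 + 1/20*h_s_4 + 3/20*h_s_5

Substituting h_s_4 = 0 and rearranging gives the linear system (I - Q) h = 1:
  [13/20, -3/20, -1/20, -1/20] . (h_s_1, h_s_2, h_s_3, h_s_5) = 1
  [-1/10, 19/20, -1/5, -11/20] . (h_s_1, h_s_2, h_s_3, h_s_5) = 1
  [-1/4, -1/20, 17/20, -2/5] . (h_s_1, h_s_2, h_s_3, h_s_5) = 1
  [-1/5, -7/20, -1/4, 17/20] . (h_s_1, h_s_2, h_s_3, h_s_5) = 1

Solving yields:
  h_s_1 = 117920/29841
  h_s_2 = 63660/9947
  h_s_3 = 171320/29841
  h_s_5 = 63960/9947

Starting state is s_5, so the expected hitting time is h_s_5 = 63960/9947.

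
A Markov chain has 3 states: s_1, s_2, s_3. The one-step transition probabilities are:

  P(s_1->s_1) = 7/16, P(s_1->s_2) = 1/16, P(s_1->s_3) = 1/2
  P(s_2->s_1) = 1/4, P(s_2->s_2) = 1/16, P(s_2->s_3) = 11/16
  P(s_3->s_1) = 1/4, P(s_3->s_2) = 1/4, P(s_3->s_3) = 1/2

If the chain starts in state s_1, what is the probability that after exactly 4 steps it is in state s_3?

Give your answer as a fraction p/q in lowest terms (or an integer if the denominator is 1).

Answer: 34715/65536

Derivation:
Computing P^4 by repeated multiplication:
P^1 =
  s_1: [7/16, 1/16, 1/2]
  s_2: [1/4, 1/16, 11/16]
  s_3: [1/4, 1/4, 1/2]
P^2 =
  s_1: [85/256, 5/32, 131/256]
  s_2: [19/64, 49/256, 131/256]
  s_3: [19/64, 5/32, 35/64]
P^3 =
  s_1: [1279/4096, 649/4096, 271/512]
  s_2: [313/1024, 649/4096, 2195/4096]
  s_3: [313/1024, 169/1024, 271/512]
P^4 =
  s_1: [20221/65536, 1325/8192, 34715/65536]
  s_2: [5035/16384, 10681/65536, 34715/65536]
  s_3: [5035/16384, 1325/8192, 8699/16384]

(P^4)[s_1 -> s_3] = 34715/65536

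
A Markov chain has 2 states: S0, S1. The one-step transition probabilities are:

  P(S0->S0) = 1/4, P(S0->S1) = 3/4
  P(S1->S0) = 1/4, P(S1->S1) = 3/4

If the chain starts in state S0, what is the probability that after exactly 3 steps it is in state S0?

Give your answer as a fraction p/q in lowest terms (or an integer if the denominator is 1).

Answer: 1/4

Derivation:
Computing P^3 by repeated multiplication:
P^1 =
  S0: [1/4, 3/4]
  S1: [1/4, 3/4]
P^2 =
  S0: [1/4, 3/4]
  S1: [1/4, 3/4]
P^3 =
  S0: [1/4, 3/4]
  S1: [1/4, 3/4]

(P^3)[S0 -> S0] = 1/4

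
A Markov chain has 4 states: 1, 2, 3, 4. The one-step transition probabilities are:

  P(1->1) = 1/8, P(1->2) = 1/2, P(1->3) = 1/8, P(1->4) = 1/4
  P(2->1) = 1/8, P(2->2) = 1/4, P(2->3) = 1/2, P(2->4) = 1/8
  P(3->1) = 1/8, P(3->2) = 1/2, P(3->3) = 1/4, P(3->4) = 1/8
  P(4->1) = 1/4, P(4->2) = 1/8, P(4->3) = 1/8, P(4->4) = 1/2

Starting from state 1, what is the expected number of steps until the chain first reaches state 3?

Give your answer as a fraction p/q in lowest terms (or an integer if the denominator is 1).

Let h_i = expected steps to first reach 3 from state i.
Boundary: h_3 = 0.
First-step equations for the other states:
  h_1 = 1 + 1/8*h_1 + 1/2*h_2 + 1/8*h_3 + 1/4*h_4
  h_2 = 1 + 1/8*h_1 + 1/4*h_2 + 1/2*h_3 + 1/8*h_4
  h_4 = 1 + 1/4*h_1 + 1/8*h_2 + 1/8*h_3 + 1/2*h_4

Substituting h_3 = 0 and rearranging gives the linear system (I - Q) h = 1:
  [7/8, -1/2, -1/4] . (h_1, h_2, h_4) = 1
  [-1/8, 3/4, -1/8] . (h_1, h_2, h_4) = 1
  [-1/4, -1/8, 1/2] . (h_1, h_2, h_4) = 1

Solving yields:
  h_1 = 152/37
  h_2 = 104/37
  h_4 = 176/37

Starting state is 1, so the expected hitting time is h_1 = 152/37.

Answer: 152/37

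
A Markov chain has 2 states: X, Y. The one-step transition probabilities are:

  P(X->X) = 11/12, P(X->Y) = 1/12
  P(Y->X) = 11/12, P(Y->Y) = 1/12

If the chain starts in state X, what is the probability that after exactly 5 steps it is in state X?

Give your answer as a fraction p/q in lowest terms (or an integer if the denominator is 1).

Answer: 11/12

Derivation:
Computing P^5 by repeated multiplication:
P^1 =
  X: [11/12, 1/12]
  Y: [11/12, 1/12]
P^2 =
  X: [11/12, 1/12]
  Y: [11/12, 1/12]
P^3 =
  X: [11/12, 1/12]
  Y: [11/12, 1/12]
P^4 =
  X: [11/12, 1/12]
  Y: [11/12, 1/12]
P^5 =
  X: [11/12, 1/12]
  Y: [11/12, 1/12]

(P^5)[X -> X] = 11/12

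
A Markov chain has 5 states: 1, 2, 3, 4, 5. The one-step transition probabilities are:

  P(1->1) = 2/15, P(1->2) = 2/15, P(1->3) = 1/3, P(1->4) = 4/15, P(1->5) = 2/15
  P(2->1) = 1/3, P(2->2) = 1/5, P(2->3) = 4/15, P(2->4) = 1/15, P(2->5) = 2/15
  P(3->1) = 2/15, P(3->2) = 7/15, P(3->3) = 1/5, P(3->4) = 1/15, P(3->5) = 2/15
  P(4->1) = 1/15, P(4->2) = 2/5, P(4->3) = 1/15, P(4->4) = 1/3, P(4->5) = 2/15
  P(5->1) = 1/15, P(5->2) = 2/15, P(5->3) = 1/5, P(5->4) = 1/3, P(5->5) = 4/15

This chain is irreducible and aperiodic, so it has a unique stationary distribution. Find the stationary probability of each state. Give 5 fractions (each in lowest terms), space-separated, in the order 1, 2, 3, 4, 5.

Answer: 73/442 667/2431 522/2431 933/4862 2/13

Derivation:
The stationary distribution satisfies pi = pi * P, i.e.:
  pi_1 = 2/15*pi_1 + 1/3*pi_2 + 2/15*pi_3 + 1/15*pi_4 + 1/15*pi_5
  pi_2 = 2/15*pi_1 + 1/5*pi_2 + 7/15*pi_3 + 2/5*pi_4 + 2/15*pi_5
  pi_3 = 1/3*pi_1 + 4/15*pi_2 + 1/5*pi_3 + 1/15*pi_4 + 1/5*pi_5
  pi_4 = 4/15*pi_1 + 1/15*pi_2 + 1/15*pi_3 + 1/3*pi_4 + 1/3*pi_5
  pi_5 = 2/15*pi_1 + 2/15*pi_2 + 2/15*pi_3 + 2/15*pi_4 + 4/15*pi_5
with normalization: pi_1 + pi_2 + pi_3 + pi_4 + pi_5 = 1.

Using the first 4 balance equations plus normalization, the linear system A*pi = b is:
  [-13/15, 1/3, 2/15, 1/15, 1/15] . pi = 0
  [2/15, -4/5, 7/15, 2/5, 2/15] . pi = 0
  [1/3, 4/15, -4/5, 1/15, 1/5] . pi = 0
  [4/15, 1/15, 1/15, -2/3, 1/3] . pi = 0
  [1, 1, 1, 1, 1] . pi = 1

Solving yields:
  pi_1 = 73/442
  pi_2 = 667/2431
  pi_3 = 522/2431
  pi_4 = 933/4862
  pi_5 = 2/13

Verification (pi * P):
  73/442*2/15 + 667/2431*1/3 + 522/2431*2/15 + 933/4862*1/15 + 2/13*1/15 = 73/442 = pi_1  (ok)
  73/442*2/15 + 667/2431*1/5 + 522/2431*7/15 + 933/4862*2/5 + 2/13*2/15 = 667/2431 = pi_2  (ok)
  73/442*1/3 + 667/2431*4/15 + 522/2431*1/5 + 933/4862*1/15 + 2/13*1/5 = 522/2431 = pi_3  (ok)
  73/442*4/15 + 667/2431*1/15 + 522/2431*1/15 + 933/4862*1/3 + 2/13*1/3 = 933/4862 = pi_4  (ok)
  73/442*2/15 + 667/2431*2/15 + 522/2431*2/15 + 933/4862*2/15 + 2/13*4/15 = 2/13 = pi_5  (ok)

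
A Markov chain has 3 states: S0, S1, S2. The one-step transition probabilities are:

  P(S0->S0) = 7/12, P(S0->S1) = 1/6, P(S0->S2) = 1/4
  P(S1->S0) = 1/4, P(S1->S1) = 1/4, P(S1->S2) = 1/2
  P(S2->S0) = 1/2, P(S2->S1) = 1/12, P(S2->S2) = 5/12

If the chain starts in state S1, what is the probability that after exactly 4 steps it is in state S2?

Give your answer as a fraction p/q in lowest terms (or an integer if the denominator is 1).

Answer: 1193/3456

Derivation:
Computing P^4 by repeated multiplication:
P^1 =
  S0: [7/12, 1/6, 1/4]
  S1: [1/4, 1/4, 1/2]
  S2: [1/2, 1/12, 5/12]
P^2 =
  S0: [73/144, 23/144, 1/3]
  S1: [11/24, 7/48, 19/48]
  S2: [25/48, 5/36, 49/144]
P^3 =
  S0: [217/432, 263/1728, 199/576]
  S1: [289/576, 7/48, 203/576]
  S2: [293/576, 259/1728, 295/864]
P^4 =
  S0: [10447/20736, 1561/10368, 2389/6912]
  S1: [3493/6912, 1033/6912, 1193/3456]
  S2: [1745/3456, 3125/20736, 7141/20736]

(P^4)[S1 -> S2] = 1193/3456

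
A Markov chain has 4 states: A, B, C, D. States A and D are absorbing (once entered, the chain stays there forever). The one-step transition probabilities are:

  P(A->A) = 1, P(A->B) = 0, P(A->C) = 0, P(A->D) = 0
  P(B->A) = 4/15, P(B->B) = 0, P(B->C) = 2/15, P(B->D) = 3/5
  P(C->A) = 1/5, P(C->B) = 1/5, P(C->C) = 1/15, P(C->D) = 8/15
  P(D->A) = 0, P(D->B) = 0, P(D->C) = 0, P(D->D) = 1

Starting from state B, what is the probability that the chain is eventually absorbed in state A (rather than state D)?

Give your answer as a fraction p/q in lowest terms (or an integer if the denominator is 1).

Answer: 31/102

Derivation:
Let a_i = P(absorbed in A | start in state i).
Boundary conditions: a_A = 1, a_D = 0.
For each transient state i, a_i = sum_j P(i->j) * a_j:
  a_B = 4/15*a_A + 0*a_B + 2/15*a_C + 3/5*a_D
  a_C = 1/5*a_A + 1/5*a_B + 1/15*a_C + 8/15*a_D

Substituting a_A = 1 and a_D = 0, rearrange to (I - Q) a = r where r[i] = P(i -> A):
  [1, -2/15] . (a_B, a_C) = 4/15
  [-1/5, 14/15] . (a_B, a_C) = 1/5

Solving yields:
  a_B = 31/102
  a_C = 19/68

Starting state is B, so the absorption probability is a_B = 31/102.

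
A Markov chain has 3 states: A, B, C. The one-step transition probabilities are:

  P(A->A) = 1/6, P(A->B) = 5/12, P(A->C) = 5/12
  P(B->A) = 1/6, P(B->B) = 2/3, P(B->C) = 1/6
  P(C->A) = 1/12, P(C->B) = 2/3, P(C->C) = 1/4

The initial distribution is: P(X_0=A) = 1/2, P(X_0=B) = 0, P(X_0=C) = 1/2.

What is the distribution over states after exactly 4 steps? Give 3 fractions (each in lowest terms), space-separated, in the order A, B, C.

Propagating the distribution step by step (d_{t+1} = d_t * P):
d_0 = (A=1/2, B=0, C=1/2)
  d_1[A] = 1/2*1/6 + 0*1/6 + 1/2*1/12 = 1/8
  d_1[B] = 1/2*5/12 + 0*2/3 + 1/2*2/3 = 13/24
  d_1[C] = 1/2*5/12 + 0*1/6 + 1/2*1/4 = 1/3
d_1 = (A=1/8, B=13/24, C=1/3)
  d_2[A] = 1/8*1/6 + 13/24*1/6 + 1/3*1/12 = 5/36
  d_2[B] = 1/8*5/12 + 13/24*2/3 + 1/3*2/3 = 61/96
  d_2[C] = 1/8*5/12 + 13/24*1/6 + 1/3*1/4 = 65/288
d_2 = (A=5/36, B=61/96, C=65/288)
  d_3[A] = 5/36*1/6 + 61/96*1/6 + 65/288*1/12 = 511/3456
  d_3[B] = 5/36*5/12 + 61/96*2/3 + 65/288*2/3 = 91/144
  d_3[C] = 5/36*5/12 + 61/96*1/6 + 65/288*1/4 = 761/3456
d_3 = (A=511/3456, B=91/144, C=761/3456)
  d_4[A] = 511/3456*1/6 + 91/144*1/6 + 761/3456*1/12 = 6151/41472
  d_4[B] = 511/3456*5/12 + 91/144*2/3 + 761/3456*2/3 = 8705/13824
  d_4[C] = 511/3456*5/12 + 91/144*1/6 + 761/3456*1/4 = 4603/20736
d_4 = (A=6151/41472, B=8705/13824, C=4603/20736)

Answer: 6151/41472 8705/13824 4603/20736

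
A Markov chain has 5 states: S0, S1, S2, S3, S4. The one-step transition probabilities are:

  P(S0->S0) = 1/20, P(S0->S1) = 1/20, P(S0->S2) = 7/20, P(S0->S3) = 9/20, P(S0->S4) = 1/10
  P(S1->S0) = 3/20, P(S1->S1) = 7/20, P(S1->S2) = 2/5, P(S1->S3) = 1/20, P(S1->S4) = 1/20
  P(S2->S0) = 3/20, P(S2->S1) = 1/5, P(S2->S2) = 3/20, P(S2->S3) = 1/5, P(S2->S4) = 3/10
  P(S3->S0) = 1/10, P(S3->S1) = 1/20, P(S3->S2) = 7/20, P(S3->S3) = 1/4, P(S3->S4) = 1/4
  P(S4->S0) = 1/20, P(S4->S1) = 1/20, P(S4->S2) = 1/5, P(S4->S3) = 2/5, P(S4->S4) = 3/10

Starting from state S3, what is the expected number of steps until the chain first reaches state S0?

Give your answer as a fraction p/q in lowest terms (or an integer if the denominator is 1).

Answer: 21110/2263

Derivation:
Let h_i = expected steps to first reach S0 from state i.
Boundary: h_S0 = 0.
First-step equations for the other states:
  h_S1 = 1 + 3/20*h_S0 + 7/20*h_S1 + 2/5*h_S2 + 1/20*h_S3 + 1/20*h_S4
  h_S2 = 1 + 3/20*h_S0 + 1/5*h_S1 + 3/20*h_S2 + 1/5*h_S3 + 3/10*h_S4
  h_S3 = 1 + 1/10*h_S0 + 1/20*h_S1 + 7/20*h_S2 + 1/4*h_S3 + 1/4*h_S4
  h_S4 = 1 + 1/20*h_S0 + 1/20*h_S1 + 1/5*h_S2 + 2/5*h_S3 + 3/10*h_S4

Substituting h_S0 = 0 and rearranging gives the linear system (I - Q) h = 1:
  [13/20, -2/5, -1/20, -1/20] . (h_S1, h_S2, h_S3, h_S4) = 1
  [-1/5, 17/20, -1/5, -3/10] . (h_S1, h_S2, h_S3, h_S4) = 1
  [-1/20, -7/20, 3/4, -1/4] . (h_S1, h_S2, h_S3, h_S4) = 1
  [-1/20, -1/5, -2/5, 7/10] . (h_S1, h_S2, h_S3, h_S4) = 1

Solving yields:
  h_S1 = 19160/2263
  h_S2 = 20040/2263
  h_S3 = 21110/2263
  h_S4 = 22390/2263

Starting state is S3, so the expected hitting time is h_S3 = 21110/2263.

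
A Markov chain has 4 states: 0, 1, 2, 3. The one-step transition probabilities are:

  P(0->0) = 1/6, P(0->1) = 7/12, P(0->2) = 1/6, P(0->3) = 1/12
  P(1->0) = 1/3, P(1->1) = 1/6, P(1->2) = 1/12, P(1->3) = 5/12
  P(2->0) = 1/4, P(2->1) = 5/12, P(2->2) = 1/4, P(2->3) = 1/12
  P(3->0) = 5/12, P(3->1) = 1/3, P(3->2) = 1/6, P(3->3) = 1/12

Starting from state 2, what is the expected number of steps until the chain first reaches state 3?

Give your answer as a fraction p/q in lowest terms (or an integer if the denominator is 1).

Answer: 772/159

Derivation:
Let h_i = expected steps to first reach 3 from state i.
Boundary: h_3 = 0.
First-step equations for the other states:
  h_0 = 1 + 1/6*h_0 + 7/12*h_1 + 1/6*h_2 + 1/12*h_3
  h_1 = 1 + 1/3*h_0 + 1/6*h_1 + 1/12*h_2 + 5/12*h_3
  h_2 = 1 + 1/4*h_0 + 5/12*h_1 + 1/4*h_2 + 1/12*h_3

Substituting h_3 = 0 and rearranging gives the linear system (I - Q) h = 1:
  [5/6, -7/12, -1/6] . (h_0, h_1, h_2) = 1
  [-1/3, 5/6, -1/12] . (h_0, h_1, h_2) = 1
  [-1/4, -5/12, 3/4] . (h_0, h_1, h_2) = 1

Solving yields:
  h_0 = 740/159
  h_1 = 188/53
  h_2 = 772/159

Starting state is 2, so the expected hitting time is h_2 = 772/159.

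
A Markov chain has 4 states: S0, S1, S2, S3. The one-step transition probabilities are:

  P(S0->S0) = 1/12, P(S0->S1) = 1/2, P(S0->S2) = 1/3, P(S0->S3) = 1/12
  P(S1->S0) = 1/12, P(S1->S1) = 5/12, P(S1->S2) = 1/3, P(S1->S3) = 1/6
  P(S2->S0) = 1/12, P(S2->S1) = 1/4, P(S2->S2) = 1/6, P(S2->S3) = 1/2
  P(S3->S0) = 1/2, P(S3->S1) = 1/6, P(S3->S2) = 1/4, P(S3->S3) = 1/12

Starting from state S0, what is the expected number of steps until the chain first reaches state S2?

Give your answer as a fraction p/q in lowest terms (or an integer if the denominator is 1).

Let h_i = expected steps to first reach S2 from state i.
Boundary: h_S2 = 0.
First-step equations for the other states:
  h_S0 = 1 + 1/12*h_S0 + 1/2*h_S1 + 1/3*h_S2 + 1/12*h_S3
  h_S1 = 1 + 1/12*h_S0 + 5/12*h_S1 + 1/3*h_S2 + 1/6*h_S3
  h_S3 = 1 + 1/2*h_S0 + 1/6*h_S1 + 1/4*h_S2 + 1/12*h_S3

Substituting h_S2 = 0 and rearranging gives the linear system (I - Q) h = 1:
  [11/12, -1/2, -1/12] . (h_S0, h_S1, h_S3) = 1
  [-1/12, 7/12, -1/6] . (h_S0, h_S1, h_S3) = 1
  [-1/2, -1/6, 11/12] . (h_S0, h_S1, h_S3) = 1

Solving yields:
  h_S0 = 640/207
  h_S1 = 28/9
  h_S3 = 692/207

Starting state is S0, so the expected hitting time is h_S0 = 640/207.

Answer: 640/207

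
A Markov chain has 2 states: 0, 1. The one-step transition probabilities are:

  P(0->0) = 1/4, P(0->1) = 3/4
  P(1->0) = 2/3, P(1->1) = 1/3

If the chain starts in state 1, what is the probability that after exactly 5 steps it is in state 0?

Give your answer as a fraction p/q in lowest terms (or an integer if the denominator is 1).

Computing P^5 by repeated multiplication:
P^1 =
  0: [1/4, 3/4]
  1: [2/3, 1/3]
P^2 =
  0: [9/16, 7/16]
  1: [7/18, 11/18]
P^3 =
  0: [83/192, 109/192]
  1: [109/216, 107/216]
P^4 =
  0: [1121/2304, 1183/2304]
  1: [1183/2592, 1409/2592]
P^5 =
  0: [12827/27648, 14821/27648]
  1: [14821/31104, 16283/31104]

(P^5)[1 -> 0] = 14821/31104

Answer: 14821/31104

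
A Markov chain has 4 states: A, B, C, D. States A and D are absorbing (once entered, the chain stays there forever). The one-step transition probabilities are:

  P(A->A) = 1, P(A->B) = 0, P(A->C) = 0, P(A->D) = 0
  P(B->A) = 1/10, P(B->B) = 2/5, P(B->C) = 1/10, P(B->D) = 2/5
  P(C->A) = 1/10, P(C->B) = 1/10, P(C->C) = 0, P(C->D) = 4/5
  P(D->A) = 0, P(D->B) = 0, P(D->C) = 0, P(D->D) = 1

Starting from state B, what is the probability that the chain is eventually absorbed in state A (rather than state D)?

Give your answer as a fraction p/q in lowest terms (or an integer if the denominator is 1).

Let a_i = P(absorbed in A | start in state i).
Boundary conditions: a_A = 1, a_D = 0.
For each transient state i, a_i = sum_j P(i->j) * a_j:
  a_B = 1/10*a_A + 2/5*a_B + 1/10*a_C + 2/5*a_D
  a_C = 1/10*a_A + 1/10*a_B + 0*a_C + 4/5*a_D

Substituting a_A = 1 and a_D = 0, rearrange to (I - Q) a = r where r[i] = P(i -> A):
  [3/5, -1/10] . (a_B, a_C) = 1/10
  [-1/10, 1] . (a_B, a_C) = 1/10

Solving yields:
  a_B = 11/59
  a_C = 7/59

Starting state is B, so the absorption probability is a_B = 11/59.

Answer: 11/59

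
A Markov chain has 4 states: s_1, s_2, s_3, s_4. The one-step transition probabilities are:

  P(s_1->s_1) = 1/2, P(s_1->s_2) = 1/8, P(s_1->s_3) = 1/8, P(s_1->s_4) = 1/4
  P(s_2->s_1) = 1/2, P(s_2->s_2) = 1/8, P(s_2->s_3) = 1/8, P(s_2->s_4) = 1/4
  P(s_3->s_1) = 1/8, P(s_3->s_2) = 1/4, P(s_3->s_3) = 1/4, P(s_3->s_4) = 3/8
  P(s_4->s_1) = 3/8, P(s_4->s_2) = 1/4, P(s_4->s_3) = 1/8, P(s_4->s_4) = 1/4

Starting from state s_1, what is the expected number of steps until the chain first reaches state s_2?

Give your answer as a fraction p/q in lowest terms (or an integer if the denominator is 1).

Answer: 448/79

Derivation:
Let h_i = expected steps to first reach s_2 from state i.
Boundary: h_s_2 = 0.
First-step equations for the other states:
  h_s_1 = 1 + 1/2*h_s_1 + 1/8*h_s_2 + 1/8*h_s_3 + 1/4*h_s_4
  h_s_3 = 1 + 1/8*h_s_1 + 1/4*h_s_2 + 1/4*h_s_3 + 3/8*h_s_4
  h_s_4 = 1 + 3/8*h_s_1 + 1/4*h_s_2 + 1/8*h_s_3 + 1/4*h_s_4

Substituting h_s_2 = 0 and rearranging gives the linear system (I - Q) h = 1:
  [1/2, -1/8, -1/4] . (h_s_1, h_s_3, h_s_4) = 1
  [-1/8, 3/4, -3/8] . (h_s_1, h_s_3, h_s_4) = 1
  [-3/8, -1/8, 3/4] . (h_s_1, h_s_3, h_s_4) = 1

Solving yields:
  h_s_1 = 448/79
  h_s_3 = 376/79
  h_s_4 = 392/79

Starting state is s_1, so the expected hitting time is h_s_1 = 448/79.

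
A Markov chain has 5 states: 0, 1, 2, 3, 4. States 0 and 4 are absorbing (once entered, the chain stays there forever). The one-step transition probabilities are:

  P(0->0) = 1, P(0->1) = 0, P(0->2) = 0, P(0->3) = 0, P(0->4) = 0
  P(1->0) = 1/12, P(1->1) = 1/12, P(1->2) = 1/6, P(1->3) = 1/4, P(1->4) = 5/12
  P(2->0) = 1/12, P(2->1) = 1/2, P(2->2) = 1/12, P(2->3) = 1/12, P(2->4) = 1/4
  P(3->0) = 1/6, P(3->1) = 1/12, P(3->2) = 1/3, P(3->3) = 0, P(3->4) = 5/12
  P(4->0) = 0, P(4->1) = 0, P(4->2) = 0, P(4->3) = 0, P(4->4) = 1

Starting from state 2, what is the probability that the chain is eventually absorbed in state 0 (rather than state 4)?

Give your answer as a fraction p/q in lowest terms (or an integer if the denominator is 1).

Let a_i = P(absorbed in 0 | start in state i).
Boundary conditions: a_0 = 1, a_4 = 0.
For each transient state i, a_i = sum_j P(i->j) * a_j:
  a_1 = 1/12*a_0 + 1/12*a_1 + 1/6*a_2 + 1/4*a_3 + 5/12*a_4
  a_2 = 1/12*a_0 + 1/2*a_1 + 1/12*a_2 + 1/12*a_3 + 1/4*a_4
  a_3 = 1/6*a_0 + 1/12*a_1 + 1/3*a_2 + 0*a_3 + 5/12*a_4

Substituting a_0 = 1 and a_4 = 0, rearrange to (I - Q) a = r where r[i] = P(i -> 0):
  [11/12, -1/6, -1/4] . (a_1, a_2, a_3) = 1/12
  [-1/2, 11/12, -1/12] . (a_1, a_2, a_3) = 1/12
  [-1/12, -1/3, 1] . (a_1, a_2, a_3) = 1/6

Solving yields:
  a_1 = 18/89
  a_2 = 20/89
  a_3 = 23/89

Starting state is 2, so the absorption probability is a_2 = 20/89.

Answer: 20/89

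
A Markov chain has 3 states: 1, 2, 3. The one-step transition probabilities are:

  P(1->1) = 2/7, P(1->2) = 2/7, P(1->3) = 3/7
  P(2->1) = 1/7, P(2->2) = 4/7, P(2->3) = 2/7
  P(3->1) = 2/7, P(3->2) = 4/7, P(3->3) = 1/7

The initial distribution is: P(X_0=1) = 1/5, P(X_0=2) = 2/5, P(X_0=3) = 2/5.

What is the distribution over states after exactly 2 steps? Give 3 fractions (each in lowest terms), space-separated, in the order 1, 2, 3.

Propagating the distribution step by step (d_{t+1} = d_t * P):
d_0 = (1=1/5, 2=2/5, 3=2/5)
  d_1[1] = 1/5*2/7 + 2/5*1/7 + 2/5*2/7 = 8/35
  d_1[2] = 1/5*2/7 + 2/5*4/7 + 2/5*4/7 = 18/35
  d_1[3] = 1/5*3/7 + 2/5*2/7 + 2/5*1/7 = 9/35
d_1 = (1=8/35, 2=18/35, 3=9/35)
  d_2[1] = 8/35*2/7 + 18/35*1/7 + 9/35*2/7 = 52/245
  d_2[2] = 8/35*2/7 + 18/35*4/7 + 9/35*4/7 = 124/245
  d_2[3] = 8/35*3/7 + 18/35*2/7 + 9/35*1/7 = 69/245
d_2 = (1=52/245, 2=124/245, 3=69/245)

Answer: 52/245 124/245 69/245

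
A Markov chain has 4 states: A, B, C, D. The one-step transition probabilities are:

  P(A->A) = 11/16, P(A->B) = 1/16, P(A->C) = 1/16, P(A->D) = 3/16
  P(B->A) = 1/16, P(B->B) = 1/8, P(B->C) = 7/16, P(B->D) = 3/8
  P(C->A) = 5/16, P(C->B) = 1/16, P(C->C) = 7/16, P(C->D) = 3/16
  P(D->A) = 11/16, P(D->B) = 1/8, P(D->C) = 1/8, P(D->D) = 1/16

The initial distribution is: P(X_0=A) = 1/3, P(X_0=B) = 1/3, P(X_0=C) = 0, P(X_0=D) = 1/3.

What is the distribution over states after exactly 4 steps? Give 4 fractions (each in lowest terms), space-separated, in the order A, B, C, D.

Answer: 56215/98304 15473/196608 33361/196608 2209/12288

Derivation:
Propagating the distribution step by step (d_{t+1} = d_t * P):
d_0 = (A=1/3, B=1/3, C=0, D=1/3)
  d_1[A] = 1/3*11/16 + 1/3*1/16 + 0*5/16 + 1/3*11/16 = 23/48
  d_1[B] = 1/3*1/16 + 1/3*1/8 + 0*1/16 + 1/3*1/8 = 5/48
  d_1[C] = 1/3*1/16 + 1/3*7/16 + 0*7/16 + 1/3*1/8 = 5/24
  d_1[D] = 1/3*3/16 + 1/3*3/8 + 0*3/16 + 1/3*1/16 = 5/24
d_1 = (A=23/48, B=5/48, C=5/24, D=5/24)
  d_2[A] = 23/48*11/16 + 5/48*1/16 + 5/24*5/16 + 5/24*11/16 = 209/384
  d_2[B] = 23/48*1/16 + 5/48*1/8 + 5/24*1/16 + 5/24*1/8 = 21/256
  d_2[C] = 23/48*1/16 + 5/48*7/16 + 5/24*7/16 + 5/24*1/8 = 37/192
  d_2[D] = 23/48*3/16 + 5/48*3/8 + 5/24*3/16 + 5/24*1/16 = 139/768
d_2 = (A=209/384, B=21/256, C=37/192, D=139/768)
  d_3[A] = 209/384*11/16 + 21/256*1/16 + 37/192*5/16 + 139/768*11/16 = 1155/2048
  d_3[B] = 209/384*1/16 + 21/256*1/8 + 37/192*1/16 + 139/768*1/8 = 485/6144
  d_3[C] = 209/384*1/16 + 21/256*7/16 + 37/192*7/16 + 139/768*1/8 = 2173/12288
  d_3[D] = 209/384*3/16 + 21/256*3/8 + 37/192*3/16 + 139/768*1/16 = 2215/12288
d_3 = (A=1155/2048, B=485/6144, C=2173/12288, D=2215/12288)
  d_4[A] = 1155/2048*11/16 + 485/6144*1/16 + 2173/12288*5/16 + 2215/12288*11/16 = 56215/98304
  d_4[B] = 1155/2048*1/16 + 485/6144*1/8 + 2173/12288*1/16 + 2215/12288*1/8 = 15473/196608
  d_4[C] = 1155/2048*1/16 + 485/6144*7/16 + 2173/12288*7/16 + 2215/12288*1/8 = 33361/196608
  d_4[D] = 1155/2048*3/16 + 485/6144*3/8 + 2173/12288*3/16 + 2215/12288*1/16 = 2209/12288
d_4 = (A=56215/98304, B=15473/196608, C=33361/196608, D=2209/12288)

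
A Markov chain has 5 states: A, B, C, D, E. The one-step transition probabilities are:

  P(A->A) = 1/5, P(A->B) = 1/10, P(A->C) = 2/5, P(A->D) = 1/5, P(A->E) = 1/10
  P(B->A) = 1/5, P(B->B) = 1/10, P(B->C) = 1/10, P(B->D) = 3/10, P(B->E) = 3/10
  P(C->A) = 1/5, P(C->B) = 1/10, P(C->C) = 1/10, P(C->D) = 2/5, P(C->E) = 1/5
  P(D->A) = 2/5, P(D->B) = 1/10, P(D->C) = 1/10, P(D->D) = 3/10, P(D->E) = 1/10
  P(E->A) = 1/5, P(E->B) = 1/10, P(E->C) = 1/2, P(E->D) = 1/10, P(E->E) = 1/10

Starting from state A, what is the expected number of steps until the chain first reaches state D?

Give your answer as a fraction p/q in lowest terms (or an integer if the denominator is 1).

Let h_i = expected steps to first reach D from state i.
Boundary: h_D = 0.
First-step equations for the other states:
  h_A = 1 + 1/5*h_A + 1/10*h_B + 2/5*h_C + 1/5*h_D + 1/10*h_E
  h_B = 1 + 1/5*h_A + 1/10*h_B + 1/10*h_C + 3/10*h_D + 3/10*h_E
  h_C = 1 + 1/5*h_A + 1/10*h_B + 1/10*h_C + 2/5*h_D + 1/5*h_E
  h_E = 1 + 1/5*h_A + 1/10*h_B + 1/2*h_C + 1/10*h_D + 1/10*h_E

Substituting h_D = 0 and rearranging gives the linear system (I - Q) h = 1:
  [4/5, -1/10, -2/5, -1/10] . (h_A, h_B, h_C, h_E) = 1
  [-1/5, 9/10, -1/10, -3/10] . (h_A, h_B, h_C, h_E) = 1
  [-1/5, -1/10, 9/10, -1/5] . (h_A, h_B, h_C, h_E) = 1
  [-1/5, -1/10, -1/2, 9/10] . (h_A, h_B, h_C, h_E) = 1

Solving yields:
  h_A = 645/164
  h_B = 155/41
  h_C = 275/82
  h_E = 175/41

Starting state is A, so the expected hitting time is h_A = 645/164.

Answer: 645/164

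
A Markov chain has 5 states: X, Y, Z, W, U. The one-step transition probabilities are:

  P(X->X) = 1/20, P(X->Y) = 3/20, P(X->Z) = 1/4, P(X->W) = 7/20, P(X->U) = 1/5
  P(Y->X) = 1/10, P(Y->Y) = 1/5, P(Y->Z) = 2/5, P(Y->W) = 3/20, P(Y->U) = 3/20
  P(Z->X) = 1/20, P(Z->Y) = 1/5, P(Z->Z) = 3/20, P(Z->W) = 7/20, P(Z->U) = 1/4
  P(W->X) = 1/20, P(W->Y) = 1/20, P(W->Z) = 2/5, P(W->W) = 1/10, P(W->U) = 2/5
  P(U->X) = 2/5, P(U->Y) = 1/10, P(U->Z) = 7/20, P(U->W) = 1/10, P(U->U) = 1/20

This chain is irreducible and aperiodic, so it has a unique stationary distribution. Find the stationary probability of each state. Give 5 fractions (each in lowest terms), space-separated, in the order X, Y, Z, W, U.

Answer: 32235/241922 33731/241922 35719/120961 51797/241922 52721/241922

Derivation:
The stationary distribution satisfies pi = pi * P, i.e.:
  pi_X = 1/20*pi_X + 1/10*pi_Y + 1/20*pi_Z + 1/20*pi_W + 2/5*pi_U
  pi_Y = 3/20*pi_X + 1/5*pi_Y + 1/5*pi_Z + 1/20*pi_W + 1/10*pi_U
  pi_Z = 1/4*pi_X + 2/5*pi_Y + 3/20*pi_Z + 2/5*pi_W + 7/20*pi_U
  pi_W = 7/20*pi_X + 3/20*pi_Y + 7/20*pi_Z + 1/10*pi_W + 1/10*pi_U
  pi_U = 1/5*pi_X + 3/20*pi_Y + 1/4*pi_Z + 2/5*pi_W + 1/20*pi_U
with normalization: pi_X + pi_Y + pi_Z + pi_W + pi_U = 1.

Using the first 4 balance equations plus normalization, the linear system A*pi = b is:
  [-19/20, 1/10, 1/20, 1/20, 2/5] . pi = 0
  [3/20, -4/5, 1/5, 1/20, 1/10] . pi = 0
  [1/4, 2/5, -17/20, 2/5, 7/20] . pi = 0
  [7/20, 3/20, 7/20, -9/10, 1/10] . pi = 0
  [1, 1, 1, 1, 1] . pi = 1

Solving yields:
  pi_X = 32235/241922
  pi_Y = 33731/241922
  pi_Z = 35719/120961
  pi_W = 51797/241922
  pi_U = 52721/241922

Verification (pi * P):
  32235/241922*1/20 + 33731/241922*1/10 + 35719/120961*1/20 + 51797/241922*1/20 + 52721/241922*2/5 = 32235/241922 = pi_X  (ok)
  32235/241922*3/20 + 33731/241922*1/5 + 35719/120961*1/5 + 51797/241922*1/20 + 52721/241922*1/10 = 33731/241922 = pi_Y  (ok)
  32235/241922*1/4 + 33731/241922*2/5 + 35719/120961*3/20 + 51797/241922*2/5 + 52721/241922*7/20 = 35719/120961 = pi_Z  (ok)
  32235/241922*7/20 + 33731/241922*3/20 + 35719/120961*7/20 + 51797/241922*1/10 + 52721/241922*1/10 = 51797/241922 = pi_W  (ok)
  32235/241922*1/5 + 33731/241922*3/20 + 35719/120961*1/4 + 51797/241922*2/5 + 52721/241922*1/20 = 52721/241922 = pi_U  (ok)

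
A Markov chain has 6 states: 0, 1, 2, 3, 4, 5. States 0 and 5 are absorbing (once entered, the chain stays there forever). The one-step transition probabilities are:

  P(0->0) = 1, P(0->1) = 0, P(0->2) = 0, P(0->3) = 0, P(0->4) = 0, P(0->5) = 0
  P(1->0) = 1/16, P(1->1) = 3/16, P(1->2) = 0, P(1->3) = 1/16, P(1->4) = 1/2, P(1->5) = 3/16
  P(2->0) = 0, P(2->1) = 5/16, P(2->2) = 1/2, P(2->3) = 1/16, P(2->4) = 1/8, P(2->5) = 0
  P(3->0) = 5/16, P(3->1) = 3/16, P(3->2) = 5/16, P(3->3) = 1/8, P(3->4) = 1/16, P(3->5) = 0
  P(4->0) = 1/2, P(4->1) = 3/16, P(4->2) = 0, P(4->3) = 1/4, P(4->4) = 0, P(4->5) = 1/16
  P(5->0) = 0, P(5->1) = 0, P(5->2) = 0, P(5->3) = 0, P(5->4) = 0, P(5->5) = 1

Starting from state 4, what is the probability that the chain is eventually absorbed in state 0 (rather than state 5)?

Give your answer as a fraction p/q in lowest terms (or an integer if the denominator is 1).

Let a_i = P(absorbed in 0 | start in state i).
Boundary conditions: a_0 = 1, a_5 = 0.
For each transient state i, a_i = sum_j P(i->j) * a_j:
  a_1 = 1/16*a_0 + 3/16*a_1 + 0*a_2 + 1/16*a_3 + 1/2*a_4 + 3/16*a_5
  a_2 = 0*a_0 + 5/16*a_1 + 1/2*a_2 + 1/16*a_3 + 1/8*a_4 + 0*a_5
  a_3 = 5/16*a_0 + 3/16*a_1 + 5/16*a_2 + 1/8*a_3 + 1/16*a_4 + 0*a_5
  a_4 = 1/2*a_0 + 3/16*a_1 + 0*a_2 + 1/4*a_3 + 0*a_4 + 1/16*a_5

Substituting a_0 = 1 and a_5 = 0, rearrange to (I - Q) a = r where r[i] = P(i -> 0):
  [13/16, 0, -1/16, -1/2] . (a_1, a_2, a_3, a_4) = 1/16
  [-5/16, 1/2, -1/16, -1/8] . (a_1, a_2, a_3, a_4) = 0
  [-3/16, -5/16, 7/8, -1/16] . (a_1, a_2, a_3, a_4) = 5/16
  [-3/16, 0, -1/4, 1] . (a_1, a_2, a_3, a_4) = 1/2

Solving yields:
  a_1 = 5276/8173
  a_2 = 11609/16346
  a_3 = 6603/8173
  a_4 = 1223/1486

Starting state is 4, so the absorption probability is a_4 = 1223/1486.

Answer: 1223/1486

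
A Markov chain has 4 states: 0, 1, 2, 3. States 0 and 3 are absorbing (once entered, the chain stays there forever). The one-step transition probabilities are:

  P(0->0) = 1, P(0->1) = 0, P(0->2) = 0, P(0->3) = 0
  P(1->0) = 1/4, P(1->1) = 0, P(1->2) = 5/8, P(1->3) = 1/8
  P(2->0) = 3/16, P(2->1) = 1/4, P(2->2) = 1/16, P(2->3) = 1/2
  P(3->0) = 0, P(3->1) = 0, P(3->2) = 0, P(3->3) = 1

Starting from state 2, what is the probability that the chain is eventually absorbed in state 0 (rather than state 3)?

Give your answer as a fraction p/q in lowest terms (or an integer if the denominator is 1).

Answer: 8/25

Derivation:
Let a_i = P(absorbed in 0 | start in state i).
Boundary conditions: a_0 = 1, a_3 = 0.
For each transient state i, a_i = sum_j P(i->j) * a_j:
  a_1 = 1/4*a_0 + 0*a_1 + 5/8*a_2 + 1/8*a_3
  a_2 = 3/16*a_0 + 1/4*a_1 + 1/16*a_2 + 1/2*a_3

Substituting a_0 = 1 and a_3 = 0, rearrange to (I - Q) a = r where r[i] = P(i -> 0):
  [1, -5/8] . (a_1, a_2) = 1/4
  [-1/4, 15/16] . (a_1, a_2) = 3/16

Solving yields:
  a_1 = 9/20
  a_2 = 8/25

Starting state is 2, so the absorption probability is a_2 = 8/25.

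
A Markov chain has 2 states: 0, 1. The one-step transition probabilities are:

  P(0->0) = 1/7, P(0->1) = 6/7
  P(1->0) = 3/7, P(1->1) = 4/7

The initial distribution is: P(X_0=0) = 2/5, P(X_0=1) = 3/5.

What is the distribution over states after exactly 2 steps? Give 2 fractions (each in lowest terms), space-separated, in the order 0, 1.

Answer: 83/245 162/245

Derivation:
Propagating the distribution step by step (d_{t+1} = d_t * P):
d_0 = (0=2/5, 1=3/5)
  d_1[0] = 2/5*1/7 + 3/5*3/7 = 11/35
  d_1[1] = 2/5*6/7 + 3/5*4/7 = 24/35
d_1 = (0=11/35, 1=24/35)
  d_2[0] = 11/35*1/7 + 24/35*3/7 = 83/245
  d_2[1] = 11/35*6/7 + 24/35*4/7 = 162/245
d_2 = (0=83/245, 1=162/245)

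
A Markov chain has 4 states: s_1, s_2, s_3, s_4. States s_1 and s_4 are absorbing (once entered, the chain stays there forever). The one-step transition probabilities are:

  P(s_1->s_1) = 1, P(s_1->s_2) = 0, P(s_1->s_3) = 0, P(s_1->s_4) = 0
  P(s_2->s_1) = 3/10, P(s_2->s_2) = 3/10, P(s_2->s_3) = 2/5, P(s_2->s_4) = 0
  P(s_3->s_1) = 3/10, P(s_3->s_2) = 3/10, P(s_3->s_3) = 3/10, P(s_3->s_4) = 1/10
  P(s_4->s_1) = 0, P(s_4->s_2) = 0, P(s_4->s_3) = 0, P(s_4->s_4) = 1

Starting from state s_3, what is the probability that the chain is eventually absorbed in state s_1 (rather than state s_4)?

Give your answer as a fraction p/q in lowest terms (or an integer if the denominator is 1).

Let a_i = P(absorbed in s_1 | start in state i).
Boundary conditions: a_s_1 = 1, a_s_4 = 0.
For each transient state i, a_i = sum_j P(i->j) * a_j:
  a_s_2 = 3/10*a_s_1 + 3/10*a_s_2 + 2/5*a_s_3 + 0*a_s_4
  a_s_3 = 3/10*a_s_1 + 3/10*a_s_2 + 3/10*a_s_3 + 1/10*a_s_4

Substituting a_s_1 = 1 and a_s_4 = 0, rearrange to (I - Q) a = r where r[i] = P(i -> s_1):
  [7/10, -2/5] . (a_s_2, a_s_3) = 3/10
  [-3/10, 7/10] . (a_s_2, a_s_3) = 3/10

Solving yields:
  a_s_2 = 33/37
  a_s_3 = 30/37

Starting state is s_3, so the absorption probability is a_s_3 = 30/37.

Answer: 30/37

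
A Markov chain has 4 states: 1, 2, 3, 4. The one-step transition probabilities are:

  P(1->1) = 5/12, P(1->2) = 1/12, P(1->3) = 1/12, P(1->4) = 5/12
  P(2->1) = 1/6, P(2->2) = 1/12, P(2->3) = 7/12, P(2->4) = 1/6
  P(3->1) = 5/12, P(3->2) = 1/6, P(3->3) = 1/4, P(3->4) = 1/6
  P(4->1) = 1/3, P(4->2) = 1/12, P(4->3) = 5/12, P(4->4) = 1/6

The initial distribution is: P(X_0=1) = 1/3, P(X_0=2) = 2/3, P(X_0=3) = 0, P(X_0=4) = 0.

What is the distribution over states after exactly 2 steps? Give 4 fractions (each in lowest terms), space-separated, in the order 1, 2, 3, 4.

Answer: 3/8 17/144 5/18 11/48

Derivation:
Propagating the distribution step by step (d_{t+1} = d_t * P):
d_0 = (1=1/3, 2=2/3, 3=0, 4=0)
  d_1[1] = 1/3*5/12 + 2/3*1/6 + 0*5/12 + 0*1/3 = 1/4
  d_1[2] = 1/3*1/12 + 2/3*1/12 + 0*1/6 + 0*1/12 = 1/12
  d_1[3] = 1/3*1/12 + 2/3*7/12 + 0*1/4 + 0*5/12 = 5/12
  d_1[4] = 1/3*5/12 + 2/3*1/6 + 0*1/6 + 0*1/6 = 1/4
d_1 = (1=1/4, 2=1/12, 3=5/12, 4=1/4)
  d_2[1] = 1/4*5/12 + 1/12*1/6 + 5/12*5/12 + 1/4*1/3 = 3/8
  d_2[2] = 1/4*1/12 + 1/12*1/12 + 5/12*1/6 + 1/4*1/12 = 17/144
  d_2[3] = 1/4*1/12 + 1/12*7/12 + 5/12*1/4 + 1/4*5/12 = 5/18
  d_2[4] = 1/4*5/12 + 1/12*1/6 + 5/12*1/6 + 1/4*1/6 = 11/48
d_2 = (1=3/8, 2=17/144, 3=5/18, 4=11/48)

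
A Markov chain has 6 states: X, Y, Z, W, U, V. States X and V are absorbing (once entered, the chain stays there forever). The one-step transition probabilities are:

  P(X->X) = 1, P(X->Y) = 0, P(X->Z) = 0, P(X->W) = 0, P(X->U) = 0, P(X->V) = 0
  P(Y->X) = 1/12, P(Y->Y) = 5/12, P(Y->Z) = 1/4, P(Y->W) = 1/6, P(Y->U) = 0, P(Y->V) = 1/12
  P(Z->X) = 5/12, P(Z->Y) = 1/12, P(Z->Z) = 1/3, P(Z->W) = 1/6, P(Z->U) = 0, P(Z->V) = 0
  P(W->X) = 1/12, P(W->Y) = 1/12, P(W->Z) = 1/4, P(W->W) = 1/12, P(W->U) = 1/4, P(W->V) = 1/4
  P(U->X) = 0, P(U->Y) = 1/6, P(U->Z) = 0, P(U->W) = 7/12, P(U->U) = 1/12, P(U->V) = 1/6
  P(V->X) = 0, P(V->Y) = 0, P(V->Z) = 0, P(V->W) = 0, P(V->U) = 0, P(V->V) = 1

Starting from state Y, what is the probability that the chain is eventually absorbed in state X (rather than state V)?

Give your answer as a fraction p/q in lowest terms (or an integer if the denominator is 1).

Let a_i = P(absorbed in X | start in state i).
Boundary conditions: a_X = 1, a_V = 0.
For each transient state i, a_i = sum_j P(i->j) * a_j:
  a_Y = 1/12*a_X + 5/12*a_Y + 1/4*a_Z + 1/6*a_W + 0*a_U + 1/12*a_V
  a_Z = 5/12*a_X + 1/12*a_Y + 1/3*a_Z + 1/6*a_W + 0*a_U + 0*a_V
  a_W = 1/12*a_X + 1/12*a_Y + 1/4*a_Z + 1/12*a_W + 1/4*a_U + 1/4*a_V
  a_U = 0*a_X + 1/6*a_Y + 0*a_Z + 7/12*a_W + 1/12*a_U + 1/6*a_V

Substituting a_X = 1 and a_V = 0, rearrange to (I - Q) a = r where r[i] = P(i -> X):
  [7/12, -1/4, -1/6, 0] . (a_Y, a_Z, a_W, a_U) = 1/12
  [-1/12, 2/3, -1/6, 0] . (a_Y, a_Z, a_W, a_U) = 5/12
  [-1/12, -1/4, 11/12, -1/4] . (a_Y, a_Z, a_W, a_U) = 1/12
  [-1/6, 0, -7/12, 11/12] . (a_Y, a_Z, a_W, a_U) = 0

Solving yields:
  a_Y = 1403/2199
  a_Z = 1820/2199
  a_W = 1081/2199
  a_U = 943/2199

Starting state is Y, so the absorption probability is a_Y = 1403/2199.

Answer: 1403/2199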